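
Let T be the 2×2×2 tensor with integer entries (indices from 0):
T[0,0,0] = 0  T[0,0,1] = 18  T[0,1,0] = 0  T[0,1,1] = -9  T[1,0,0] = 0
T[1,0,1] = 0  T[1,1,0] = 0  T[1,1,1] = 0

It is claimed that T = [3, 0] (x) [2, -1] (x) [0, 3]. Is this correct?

Reconstruct entrywise from the claimed factors. For example, T[0,1,1] = -9 and Σₗ aₗ[0]bₗ[1]cₗ[1] = (3)·(-1)·(3) = -9; checking all 8 entries, every one matches. The claim holds.

Yes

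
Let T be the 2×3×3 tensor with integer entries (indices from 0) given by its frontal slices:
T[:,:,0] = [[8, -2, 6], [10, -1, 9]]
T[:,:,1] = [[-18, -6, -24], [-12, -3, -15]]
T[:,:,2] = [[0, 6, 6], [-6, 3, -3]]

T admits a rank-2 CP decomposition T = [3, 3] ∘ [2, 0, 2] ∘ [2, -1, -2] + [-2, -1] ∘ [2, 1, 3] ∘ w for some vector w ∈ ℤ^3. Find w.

Subtract the known terms from T to get the rank-1 residual R = [-2, -1] ∘ [2, 1, 3] ∘ w, so R[i,j,k] = a[i]·b[j]·w[k]. Pick indices with nonzero a[0]·b[0] = (-2)·(2) = -4. Only the fibre through (0,0,·) is needed: R[0,0,:] = T[0,0,:] − Σₗ aₗ[0]bₗ[0]cₗ = [8, -18, 0] − (3)·(2)·[2, -1, -2] = [-4, -12, 12]. Then w[k] = R[0,0,k] / -4 for each k, giving w = [-4, -12, 12] / -4 = [1, 3, -3].

w = [1, 3, -3]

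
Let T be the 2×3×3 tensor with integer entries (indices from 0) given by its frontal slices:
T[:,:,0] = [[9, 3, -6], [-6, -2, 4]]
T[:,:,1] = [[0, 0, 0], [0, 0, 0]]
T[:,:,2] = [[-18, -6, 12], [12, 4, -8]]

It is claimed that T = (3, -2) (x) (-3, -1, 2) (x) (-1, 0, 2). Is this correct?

Yes

Reconstruct entrywise from the claimed factors. For example, T[0,2,1] = 0 and Σₗ aₗ[0]bₗ[2]cₗ[1] = (3)·(2)·(0) = 0; checking all 18 entries, every one matches. The claim holds.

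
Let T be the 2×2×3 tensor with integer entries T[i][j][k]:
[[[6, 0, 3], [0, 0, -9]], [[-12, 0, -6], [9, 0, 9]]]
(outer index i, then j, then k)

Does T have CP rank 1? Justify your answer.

The mode-2 unfolding of T (rows indexed by j, columns by (i,k) = (0,0), (0,1), (0,2), (1,0), (1,1), (1,2)) is [[6, 0, 3, -12, 0, -6], [0, 0, -9, 9, 0, 9]].
There the 2×2 minor on rows j ∈ {0, 1}, columns (i,k) ∈ {(0,0), (0,2)} is det [[6, 3], [0, -9]] = -54 ≠ 0, so this unfolding has rank ≥ 2; CP rank is at least every unfolding rank, so rank(T) ≥ 2.
In particular rank(T) ≥ 2 > 1, so T is not rank-1.

No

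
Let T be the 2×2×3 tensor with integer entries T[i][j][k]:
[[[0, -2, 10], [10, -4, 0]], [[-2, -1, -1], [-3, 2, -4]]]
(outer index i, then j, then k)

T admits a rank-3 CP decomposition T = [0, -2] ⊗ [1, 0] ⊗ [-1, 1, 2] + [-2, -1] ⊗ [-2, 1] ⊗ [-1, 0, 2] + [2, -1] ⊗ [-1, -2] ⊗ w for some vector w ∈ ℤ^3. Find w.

Subtract the known terms from T to get the rank-1 residual R = [2, -1] ⊗ [-1, -2] ⊗ w, so R[i,j,k] = a[i]·b[j]·w[k]. Pick indices with nonzero a[0]·b[0] = (2)·(-1) = -2. Only the fibre through (0,0,·) is needed: R[0,0,:] = T[0,0,:] − Σₗ aₗ[0]bₗ[0]cₗ = [0, -2, 10] − (0)·(1)·[-1, 1, 2] − (-2)·(-2)·[-1, 0, 2] = [4, -2, 2]. Then w[k] = R[0,0,k] / -2 for each k, giving w = [4, -2, 2] / -2 = [-2, 1, -1].

w = [-2, 1, -1]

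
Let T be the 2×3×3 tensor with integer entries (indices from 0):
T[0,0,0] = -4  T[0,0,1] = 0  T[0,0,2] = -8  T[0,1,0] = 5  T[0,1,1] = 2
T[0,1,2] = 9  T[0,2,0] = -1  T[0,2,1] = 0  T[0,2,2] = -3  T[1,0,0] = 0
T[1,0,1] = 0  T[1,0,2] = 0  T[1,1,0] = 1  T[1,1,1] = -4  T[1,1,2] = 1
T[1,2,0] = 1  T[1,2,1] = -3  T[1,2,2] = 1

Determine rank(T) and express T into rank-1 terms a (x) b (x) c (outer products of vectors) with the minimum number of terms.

Lower bound: the mode-3 unfolding of T (rows indexed by k, columns by (i,j) = (0,0), (0,1), (0,2), (1,0), (1,1), (1,2)) is [[-4, 5, -1, 0, 1, 1], [0, 2, 0, 0, -4, -3], [-8, 9, -3, 0, 1, 1]].
There the 3×3 minor on rows k ∈ {0, 1, 2}, columns (i,j) ∈ {(0,0), (0,1), (0,2)} is det [[-4, 5, -1], [0, 2, 0], [-8, 9, -3]] = 8 ≠ 0, so this unfolding has rank ≥ 3; CP rank is at least every unfolding rank, so rank(T) ≥ 3. (Unfolding ranks only ever bound the CP rank from below — rank(T) can be strictly larger than all of them — so the matching upper bound has to come from an explicit 3-term decomposition.)
Upper bound: T is a sum of 3 rank-1 terms, T = (1, 0) (x) (2, -2, 1) (x) (-2, 0, -4) + (1, 1) (x) (0, 1, 1) (x) (1, -2, 1) + (2, -1) (x) (0, 2, 1) (x) (0, 1, 0) (written with every a and b primitive with positive leading entry and the scale carried by c; CP decompositions are not unique, and this one is verified by expanding entrywise), so rank(T) ≤ 3.
These bounds meet, so rank(T) = 3.

rank(T) = 3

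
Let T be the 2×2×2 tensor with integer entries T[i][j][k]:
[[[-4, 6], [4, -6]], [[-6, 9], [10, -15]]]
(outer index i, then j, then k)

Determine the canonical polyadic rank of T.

2

Lower bound: the mode-2 unfolding of T (rows indexed by j, columns by (i,k) = (0,0), (0,1), (1,0), (1,1)) is [[-4, 6, -6, 9], [4, -6, 10, -15]].
There the 2×2 minor on rows j ∈ {0, 1}, columns (i,k) ∈ {(0,0), (1,0)} is det [[-4, -6], [4, 10]] = -16 ≠ 0, so this unfolding has rank ≥ 2; CP rank is at least every unfolding rank, so rank(T) ≥ 2. (Flattening ranks never certify an upper bound on CP rank; for that we must actually write T with 2 rank-1 terms.)
Upper bound — finding two terms. Every mode-3 slice of T is a multiple of one matrix: T[:,:,k] = c[k]·M with c = [2, -3] and M = [[-2, 2], [-3, 5]] (rows indexed by i, columns by j). So it suffices to write M as a sum of two rank-1 matrices.
Splitting M by its rows (i = 0, 1), M = [1, 0][-2, 2]ᵀ + [0, 1][-3, 5]ᵀ.
Hence T = [1, 0] ⊗ [-2, 2] ⊗ [2, -3] + [0, 1] ⊗ [-3, 5] ⊗ [2, -3], so rank(T) ≤ 2.
These bounds meet, so rank(T) = 2.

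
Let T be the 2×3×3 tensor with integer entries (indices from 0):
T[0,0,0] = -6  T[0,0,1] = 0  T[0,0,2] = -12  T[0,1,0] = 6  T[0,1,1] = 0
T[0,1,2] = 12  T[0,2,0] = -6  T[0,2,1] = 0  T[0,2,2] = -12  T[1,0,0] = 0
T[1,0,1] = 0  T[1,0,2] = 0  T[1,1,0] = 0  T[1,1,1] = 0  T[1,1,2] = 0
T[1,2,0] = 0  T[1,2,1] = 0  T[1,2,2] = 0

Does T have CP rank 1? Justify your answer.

The mode-1 fibre T[:,0,0] = [-6, 0] gives a = (1, 0) (primitive direction); the mode-2 fibre T[0,:,0] = [-6, 6, -6] gives b = (1, -1, 1); then c[k] = T[0,0,k] / (a[0]·b[0]) = [-6, 0, -12] / 1 = (-6, 0, -12).
Expanding (1, 0) ⊗ (1, -1, 1) ⊗ (-6, 0, -12) reproduces all 18 entries of T, so T = (1, 0) ⊗ (1, -1, 1) ⊗ (-6, 0, -12) and rank(T) ≤ 1.
Equivalently every frontal slice T[:,:,k] is c[k] times the rank-1 matrix (1, 0) ⊗ (1, -1, 1). So T has rank 1 (it is nonzero).

Yes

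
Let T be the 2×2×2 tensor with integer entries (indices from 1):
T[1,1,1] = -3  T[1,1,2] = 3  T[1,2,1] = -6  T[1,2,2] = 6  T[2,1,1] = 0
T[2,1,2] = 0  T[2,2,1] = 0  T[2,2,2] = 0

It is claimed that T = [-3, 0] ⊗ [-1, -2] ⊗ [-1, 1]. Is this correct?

Yes

Reconstruct entrywise from the claimed factors. For example, T[2,2,2] = 0 and Σₗ aₗ[2]bₗ[2]cₗ[2] = (0)·(-2)·(1) = 0; checking all 8 entries, every one matches. The claim holds.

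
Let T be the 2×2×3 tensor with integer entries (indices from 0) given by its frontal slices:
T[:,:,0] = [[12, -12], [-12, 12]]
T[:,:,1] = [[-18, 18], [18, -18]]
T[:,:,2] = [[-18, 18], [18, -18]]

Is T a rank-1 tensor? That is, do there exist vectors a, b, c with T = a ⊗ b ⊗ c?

The mode-1 fibre T[:,0,0] = [12, -12] gives a = [1, -1] (primitive direction); the mode-2 fibre T[0,:,0] = [12, -12] gives b = [1, -1]; then c[k] = T[0,0,k] / (a[0]·b[0]) = [12, -18, -18] / 1 = [12, -18, -18].
Expanding [1, -1] ⊗ [1, -1] ⊗ [12, -18, -18] reproduces all 12 entries of T, so T = [1, -1] ⊗ [1, -1] ⊗ [12, -18, -18] and rank(T) ≤ 1.
Equivalently every frontal slice T[:,:,k] is c[k] times the rank-1 matrix [1, -1] ⊗ [1, -1]. So T has rank 1 (it is nonzero).

Yes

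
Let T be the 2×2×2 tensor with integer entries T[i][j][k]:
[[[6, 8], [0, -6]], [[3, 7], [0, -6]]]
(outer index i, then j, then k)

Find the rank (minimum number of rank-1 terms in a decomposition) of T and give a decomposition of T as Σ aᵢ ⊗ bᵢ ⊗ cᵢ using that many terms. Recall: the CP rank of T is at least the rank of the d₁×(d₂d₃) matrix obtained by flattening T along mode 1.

rank(T) = 2

Lower bound: the mode-2 unfolding of T (rows indexed by j, columns by (i,k) = (0,0), (0,1), (1,0), (1,1)) is [[6, 8, 3, 7], [0, -6, 0, -6]].
There the 2×2 minor on rows j ∈ {0, 1}, columns (i,k) ∈ {(0,0), (0,1)} is det [[6, 8], [0, -6]] = -36 ≠ 0, so this unfolding has rank ≥ 2; CP rank is at least every unfolding rank, so rank(T) ≥ 2. (Flattening ranks never certify an upper bound on CP rank; for that we must actually write T with 2 rank-1 terms.)
Upper bound — finding two terms. Write S_k = T[:,:,k] for the frontal slices: S₀ = [[6, 0], [3, 0]], S₁ = [[8, -6], [7, -6]].
If T = a₁ ⊗ b₁ ⊗ c₁ + a₂ ⊗ b₂ ⊗ c₂ then each S_k = c₁[k]·a₁b₁ᵀ + c₂[k]·a₂b₂ᵀ. S₀ and S₁ are linearly independent, so a₁b₁ᵀ and a₂b₂ᵀ must span the same plane of matrices: they are the rank-1 matrices of the form x·S₀ + y·S₁.
det(x·S₀ + y·S₁) is −18·xy − 6·y² = (-6)·(y)(3·x + y), vanishing at (x:y) = (1:0) and (1:-3).
M₁ = S₀ = [[6, 0], [3, 0]] = 3·[2, 1][1, 0]ᵀ and M₂ = S₀ − 3·S₁ = [[-18, 18], [-18, 18]] = (-18)·[1, 1][1, -1]ᵀ, so take a₁ = [2, 1], b₁ = [1, 0], a₂ = [1, 1], b₂ = [1, -1].
Each slice is an integer combination of E₁ = a₁b₁ᵀ and E₂ = a₂b₂ᵀ: S₀ = 3·E₁, S₁ = E₁ + 6·E₂; reading off coefficients, c₁ = [3, 1] and c₂ = [0, 6].
Hence T = [2, 1] ⊗ [1, 0] ⊗ [3, 1] + [1, 1] ⊗ [1, -1] ⊗ [0, 6], so rank(T) ≤ 2.
These bounds meet, so rank(T) = 2.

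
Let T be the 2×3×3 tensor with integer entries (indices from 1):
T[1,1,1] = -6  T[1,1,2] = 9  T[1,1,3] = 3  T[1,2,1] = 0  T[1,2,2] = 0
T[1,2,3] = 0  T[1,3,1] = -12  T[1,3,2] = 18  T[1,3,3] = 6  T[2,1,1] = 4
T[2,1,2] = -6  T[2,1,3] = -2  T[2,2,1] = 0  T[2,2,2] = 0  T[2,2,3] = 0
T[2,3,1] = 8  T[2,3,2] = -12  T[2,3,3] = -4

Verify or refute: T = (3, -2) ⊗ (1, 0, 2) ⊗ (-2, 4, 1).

Reconstruct entry (1,1,2) from the claimed factors: Σₗ aₗ[1]bₗ[1]cₗ[2] = (3)·(1)·(4) = 12, but T[1,1,2] = 9. The claim is false.

No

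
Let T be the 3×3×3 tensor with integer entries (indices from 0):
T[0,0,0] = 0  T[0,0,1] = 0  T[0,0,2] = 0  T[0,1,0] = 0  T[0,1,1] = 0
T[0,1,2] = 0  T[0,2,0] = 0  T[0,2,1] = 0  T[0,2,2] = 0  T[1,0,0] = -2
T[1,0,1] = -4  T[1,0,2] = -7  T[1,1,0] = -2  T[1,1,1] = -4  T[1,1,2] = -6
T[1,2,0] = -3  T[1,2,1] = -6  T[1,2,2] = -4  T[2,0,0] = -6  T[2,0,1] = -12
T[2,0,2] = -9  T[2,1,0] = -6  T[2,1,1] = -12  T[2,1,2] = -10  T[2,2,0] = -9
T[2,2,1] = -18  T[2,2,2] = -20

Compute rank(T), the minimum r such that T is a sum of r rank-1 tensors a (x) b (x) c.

Lower bound: the mode-2 unfolding of T (rows indexed by j, columns by (i,k) = (0,0), (0,1), (0,2), (1,0), (1,1), (1,2), (2,0), (2,1), (2,2)) is [[0, 0, 0, -2, -4, -7, -6, -12, -9], [0, 0, 0, -2, -4, -6, -6, -12, -10], [0, 0, 0, -3, -6, -4, -9, -18, -20]].
There the 2×2 minor on rows j ∈ {0, 1}, columns (i,k) ∈ {(1,0), (1,2)} is det [[-2, -7], [-2, -6]] = -2 ≠ 0, so this unfolding has rank ≥ 2; CP rank is at least every unfolding rank, so rank(T) ≥ 2. (Unfolding ranks only ever bound the CP rank from below — rank(T) can be strictly larger than all of them — so the matching upper bound has to come from an explicit 2-term decomposition.)
Upper bound — finding two terms. Write S_k = T[:,:,k] for the frontal slices: S₀ = [[0, 0, 0], [-2, -2, -3], [-6, -6, -9]], S₁ = [[0, 0, 0], [-4, -4, -6], [-12, -12, -18]], S₂ = [[0, 0, 0], [-7, -6, -4], [-9, -10, -20]].
If T = a₁ (x) b₁ (x) c₁ + a₂ (x) b₂ (x) c₂ then each S_k = c₁[k]·a₁b₁ᵀ + c₂[k]·a₂b₂ᵀ. S₀ and S₂ are linearly independent, so a₁b₁ᵀ and a₂b₂ᵀ must span the same plane of matrices: they are the rank-1 matrices of the form x·S₀ + y·S₂.
The 2×2 minor of x·S₀ + y·S₂ on rows {1,2}, columns {0,1} is 8·xy + 16·y² = 8·(x + 2·y)(y), vanishing at (x:y) = (2:-1) and (1:0).
M₁ = 2·S₀ − S₂ = [[0, 0, 0], [3, 2, -2], [-3, -2, 2]] = [0, 1, -1][3, 2, -2]ᵀ and M₂ = S₀ = [[0, 0, 0], [-2, -2, -3], [-6, -6, -9]] = −[0, 1, 3][2, 2, 3]ᵀ, so take a₁ = [0, 1, -1], b₁ = [3, 2, -2], a₂ = [0, 1, 3], b₂ = [2, 2, 3].
Each slice is an integer combination of E₁ = a₁b₁ᵀ and E₂ = a₂b₂ᵀ: S₀ = −E₂, S₁ = −2·E₂, S₂ = −E₁ − 2·E₂; reading off coefficients, c₁ = [0, 0, -1] and c₂ = [-1, -2, -2].
Hence T = [0, 1, -1] (x) [3, 2, -2] (x) [0, 0, -1] + [0, 1, 3] (x) [2, 2, 3] (x) [-1, -2, -2], so rank(T) ≤ 2.
These bounds meet, so rank(T) = 2.

2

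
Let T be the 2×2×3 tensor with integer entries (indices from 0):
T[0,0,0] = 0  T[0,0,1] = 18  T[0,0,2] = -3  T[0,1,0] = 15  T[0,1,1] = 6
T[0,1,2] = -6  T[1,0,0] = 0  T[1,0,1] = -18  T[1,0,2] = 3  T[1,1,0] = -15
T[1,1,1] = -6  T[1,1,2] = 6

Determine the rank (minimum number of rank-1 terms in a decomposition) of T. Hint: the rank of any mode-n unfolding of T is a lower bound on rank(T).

Lower bound: in the mode-2 unfolding of T (rows indexed by j, columns by (i,k)) the 2×2 minor on rows j ∈ {0, 1}, columns (i,k) ∈ {(0,0), (0,1)} is det [[0, 18], [15, 6]] = -270 ≠ 0, so that unfolding has rank ≥ 2 and hence rank(T) ≥ 2 (CP rank is at least every unfolding rank, though it can be larger).
Upper bound: T[i,:,:] = a[i]·M for every slice, with a = [1, -1] and M = [[0, 18, -3], [15, 6, -6]] (rows j, columns k).
Splitting M by its rows (j = 0, 1), M = [1, 0][0, 18, -3]ᵀ + [0, 1][15, 6, -6]ᵀ.
Hence T = [1, -1] ⊗ [1, 0] ⊗ [0, 18, -3] + [1, -1] ⊗ [0, 1] ⊗ [15, 6, -6], so rank(T) ≤ 2.
These bounds meet, so rank(T) = 2.

2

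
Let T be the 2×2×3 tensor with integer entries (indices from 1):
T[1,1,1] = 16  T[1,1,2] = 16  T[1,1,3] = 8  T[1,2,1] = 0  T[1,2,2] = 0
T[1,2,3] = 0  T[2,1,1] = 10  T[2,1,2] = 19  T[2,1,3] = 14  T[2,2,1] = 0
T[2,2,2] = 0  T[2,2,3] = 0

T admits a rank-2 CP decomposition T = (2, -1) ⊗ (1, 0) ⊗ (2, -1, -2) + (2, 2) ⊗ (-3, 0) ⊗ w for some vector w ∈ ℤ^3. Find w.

w = (-2, -3, -2)

Subtract the known terms from T to get the rank-1 residual R = (2, 2) ⊗ (-3, 0) ⊗ w, so R[i,j,k] = a[i]·b[j]·w[k]. Pick indices with nonzero a[1]·b[1] = (2)·(-3) = -6. Only the fibre through (1,1,·) is needed: R[1,1,:] = T[1,1,:] − Σₗ aₗ[1]bₗ[1]cₗ = [16, 16, 8] − (2)·(1)·(2, -1, -2) = [12, 18, 12]. Then w[k] = R[1,1,k] / -6 for each k, giving w = [12, 18, 12] / -6 = (-2, -3, -2).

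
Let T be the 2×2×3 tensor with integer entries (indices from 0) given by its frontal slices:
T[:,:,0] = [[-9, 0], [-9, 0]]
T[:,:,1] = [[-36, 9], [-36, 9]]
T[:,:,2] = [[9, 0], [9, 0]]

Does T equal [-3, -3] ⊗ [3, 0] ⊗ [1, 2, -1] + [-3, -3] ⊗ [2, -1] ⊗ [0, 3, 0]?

Yes

Reconstruct entrywise from the claimed factors. For example, T[0,0,0] = -9 and Σₗ aₗ[0]bₗ[0]cₗ[0] = (-3)·(3)·(1) + (-3)·(2)·(0) = -9; checking all 12 entries, every one matches. The claim holds.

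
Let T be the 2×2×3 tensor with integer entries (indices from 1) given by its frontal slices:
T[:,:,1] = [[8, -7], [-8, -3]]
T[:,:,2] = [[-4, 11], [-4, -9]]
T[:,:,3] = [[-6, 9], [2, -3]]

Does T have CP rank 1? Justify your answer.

No

The mode-2 unfolding of T (rows indexed by j, columns by (i,k) = (1,1), (1,2), (1,3), (2,1), (2,2), (2,3)) is [[8, -4, -6, -8, -4, 2], [-7, 11, 9, -3, -9, -3]].
There the 2×2 minor on rows j ∈ {1, 2}, columns (i,k) ∈ {(1,1), (1,2)} is det [[8, -4], [-7, 11]] = 60 ≠ 0, so this unfolding has rank ≥ 2; CP rank is at least every unfolding rank, so rank(T) ≥ 2.
In particular rank(T) ≥ 2 > 1, so T is not rank-1.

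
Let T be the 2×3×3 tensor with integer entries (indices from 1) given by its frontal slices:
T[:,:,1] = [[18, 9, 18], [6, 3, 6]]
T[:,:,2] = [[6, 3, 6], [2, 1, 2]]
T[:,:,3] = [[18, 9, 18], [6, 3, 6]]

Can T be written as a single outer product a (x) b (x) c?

If T = a (x) b (x) c then every fibre of T is a multiple of the corresponding factor, so read the factors off the fibres through the nonzero entry T[1,1,1] = 18.
The mode-1 fibre T[:,1,1] = [18, 6] gives a = [3, 1] (primitive direction); the mode-2 fibre T[1,:,1] = [18, 9, 18] gives b = [2, 1, 2]; then c[k] = T[1,1,k] / (a[1]·b[1]) = [18, 6, 18] / 6 = [3, 1, 3].
Expanding [3, 1] (x) [2, 1, 2] (x) [3, 1, 3] reproduces all 18 entries of T, so T = [3, 1] (x) [2, 1, 2] (x) [3, 1, 3] and rank(T) ≤ 1.
Equivalently every frontal slice T[:,:,k] is c[k] times the rank-1 matrix [3, 1] (x) [2, 1, 2]. So T has rank 1 (it is nonzero).

Yes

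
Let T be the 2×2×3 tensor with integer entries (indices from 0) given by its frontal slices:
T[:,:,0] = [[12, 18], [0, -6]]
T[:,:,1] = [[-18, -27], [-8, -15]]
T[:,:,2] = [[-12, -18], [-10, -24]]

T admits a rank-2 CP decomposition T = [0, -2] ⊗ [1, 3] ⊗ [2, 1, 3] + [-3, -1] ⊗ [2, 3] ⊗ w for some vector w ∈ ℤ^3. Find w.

Subtract the known terms from T to get the rank-1 residual R = [-3, -1] ⊗ [2, 3] ⊗ w, so R[i,j,k] = a[i]·b[j]·w[k]. Pick indices with nonzero a[0]·b[0] = (-3)·(2) = -6. Only the fibre through (0,0,·) is needed: R[0,0,:] = T[0,0,:] − Σₗ aₗ[0]bₗ[0]cₗ = [12, -18, -12] − (0)·(1)·[2, 1, 3] = [12, -18, -12]. Then w[k] = R[0,0,k] / -6 for each k, giving w = [12, -18, -12] / -6 = [-2, 3, 2].

w = [-2, 3, 2]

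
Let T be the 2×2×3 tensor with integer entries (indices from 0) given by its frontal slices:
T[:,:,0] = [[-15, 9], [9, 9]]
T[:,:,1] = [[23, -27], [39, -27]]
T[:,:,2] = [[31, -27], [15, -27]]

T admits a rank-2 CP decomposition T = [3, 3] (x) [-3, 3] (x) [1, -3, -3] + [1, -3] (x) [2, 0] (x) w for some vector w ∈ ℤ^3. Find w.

Subtract the known terms from T to get the rank-1 residual R = [1, -3] (x) [2, 0] (x) w, so R[i,j,k] = a[i]·b[j]·w[k]. Pick indices with nonzero a[0]·b[0] = (1)·(2) = 2. Only the fibre through (0,0,·) is needed: R[0,0,:] = T[0,0,:] − Σₗ aₗ[0]bₗ[0]cₗ = [-15, 23, 31] − (3)·(-3)·[1, -3, -3] = [-6, -4, 4]. Then w[k] = R[0,0,k] / 2 for each k, giving w = [-6, -4, 4] / 2 = [-3, -2, 2].

w = [-3, -2, 2]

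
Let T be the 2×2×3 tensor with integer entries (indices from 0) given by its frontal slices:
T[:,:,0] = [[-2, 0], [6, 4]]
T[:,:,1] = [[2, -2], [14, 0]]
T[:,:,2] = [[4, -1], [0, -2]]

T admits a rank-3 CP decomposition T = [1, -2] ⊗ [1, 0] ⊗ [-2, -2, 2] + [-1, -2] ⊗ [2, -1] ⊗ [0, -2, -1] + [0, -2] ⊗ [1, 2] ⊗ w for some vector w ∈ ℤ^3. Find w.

w = [-1, -1, 0]

Subtract the known terms from T to get the rank-1 residual R = [0, -2] ⊗ [1, 2] ⊗ w, so R[i,j,k] = a[i]·b[j]·w[k]. Pick indices with nonzero a[1]·b[0] = (-2)·(1) = -2. Only the fibre through (1,0,·) is needed: R[1,0,:] = T[1,0,:] − Σₗ aₗ[1]bₗ[0]cₗ = [6, 14, 0] − (-2)·(1)·[-2, -2, 2] − (-2)·(2)·[0, -2, -1] = [2, 2, 0]. Then w[k] = R[1,0,k] / -2 for each k, giving w = [2, 2, 0] / -2 = [-1, -1, 0].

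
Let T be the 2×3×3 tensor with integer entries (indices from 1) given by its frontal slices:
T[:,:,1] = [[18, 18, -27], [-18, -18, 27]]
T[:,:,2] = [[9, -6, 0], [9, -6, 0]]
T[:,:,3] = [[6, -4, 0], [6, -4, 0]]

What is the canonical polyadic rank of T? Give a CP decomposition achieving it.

Lower bound: the mode-2 unfolding of T (rows indexed by j, columns by (i,k) = (1,1), (1,2), (1,3), (2,1), (2,2), (2,3)) is [[18, 9, 6, -18, 9, 6], [18, -6, -4, -18, -6, -4], [-27, 0, 0, 27, 0, 0]].
There the 2×2 minor on rows j ∈ {1, 2}, columns (i,k) ∈ {(1,1), (1,2)} is det [[18, 9], [18, -6]] = -270 ≠ 0, so this unfolding has rank ≥ 2; CP rank is at least every unfolding rank, so rank(T) ≥ 2. (Flattening ranks never certify an upper bound on CP rank; for that we must actually write T with 2 rank-1 terms.)
Upper bound — finding two terms. Write S_k = T[:,:,k] for the frontal slices: S₁ = [[18, 18, -27], [-18, -18, 27]], S₂ = [[9, -6, 0], [9, -6, 0]], S₃ = [[6, -4, 0], [6, -4, 0]].
If T = a₁ ⊗ b₁ ⊗ c₁ + a₂ ⊗ b₂ ⊗ c₂ then each S_k = c₁[k]·a₁b₁ᵀ + c₂[k]·a₂b₂ᵀ. S₁ and S₂ are linearly independent, so a₁b₁ᵀ and a₂b₂ᵀ must span the same plane of matrices: they are the rank-1 matrices of the form x·S₁ + y·S₂.
The 2×2 minor of x·S₁ + y·S₂ on rows {1,2}, columns {1,2} is −540·xy = (-540)·(y)(x), vanishing at (x:y) = (1:0) and (0:1).
M₁ = S₁ = [[18, 18, -27], [-18, -18, 27]] = 9·[1, -1][2, 2, -3]ᵀ and M₂ = S₂ = [[9, -6, 0], [9, -6, 0]] = 3·[1, 1][3, -2, 0]ᵀ, so take a₁ = [1, -1], b₁ = [2, 2, -3], a₂ = [1, 1], b₂ = [3, -2, 0].
Each slice is an integer combination of E₁ = a₁b₁ᵀ and E₂ = a₂b₂ᵀ: S₁ = 9·E₁, S₂ = 3·E₂, S₃ = 2·E₂; reading off coefficients, c₁ = [9, 0, 0] and c₂ = [0, 3, 2].
Hence T = [1, -1] ⊗ [2, 2, -3] ⊗ [9, 0, 0] + [1, 1] ⊗ [3, -2, 0] ⊗ [0, 3, 2], so rank(T) ≤ 2.
These bounds meet, so rank(T) = 2.
Check entry T[1,3,2] = 0: (1)·(-3)·(0) + (1)·(0)·(3) = 0.

rank(T) = 2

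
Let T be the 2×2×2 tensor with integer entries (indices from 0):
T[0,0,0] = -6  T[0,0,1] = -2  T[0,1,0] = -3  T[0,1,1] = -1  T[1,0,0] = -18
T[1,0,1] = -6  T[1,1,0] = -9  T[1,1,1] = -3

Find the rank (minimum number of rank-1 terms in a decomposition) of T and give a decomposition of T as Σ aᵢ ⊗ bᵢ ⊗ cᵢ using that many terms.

rank(T) = 1

Lower bound: T ≠ 0 (e.g. T[0,0,0] = -6), so rank(T) ≥ 1.
Upper bound: if T = a ⊗ b ⊗ c then every fibre of T is a multiple of the corresponding factor, so read the factors off the fibres through the nonzero entry T[0,0,0] = -6.
The mode-1 fibre T[:,0,0] = [-6, -18] gives a = (1, 3) (primitive direction); the mode-2 fibre T[0,:,0] = [-6, -3] gives b = (2, 1); then c[k] = T[0,0,k] / (a[0]·b[0]) = [-6, -2] / 2 = (-3, -1).
Expanding (1, 3) ⊗ (2, 1) ⊗ (-3, -1) reproduces all 8 entries of T, so T = (1, 3) ⊗ (2, 1) ⊗ (-3, -1) and rank(T) ≤ 1.
These bounds meet, so rank(T) = 1.
Check entry T[1,1,0] = -9: (3)·(1)·(-3) = -9.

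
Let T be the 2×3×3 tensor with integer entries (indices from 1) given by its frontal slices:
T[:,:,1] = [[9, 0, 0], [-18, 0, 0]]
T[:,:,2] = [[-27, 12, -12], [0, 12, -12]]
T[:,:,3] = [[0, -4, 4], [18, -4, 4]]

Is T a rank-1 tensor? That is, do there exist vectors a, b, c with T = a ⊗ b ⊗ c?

No

The mode-2 unfolding of T (rows indexed by j, columns by (i,k) = (1,1), (1,2), (1,3), (2,1), (2,2), (2,3)) is [[9, -27, 0, -18, 0, 18], [0, 12, -4, 0, 12, -4], [0, -12, 4, 0, -12, 4]].
There the 2×2 minor on rows j ∈ {1, 2}, columns (i,k) ∈ {(1,1), (1,2)} is det [[9, -27], [0, 12]] = 108 ≠ 0, so this unfolding has rank ≥ 2; CP rank is at least every unfolding rank, so rank(T) ≥ 2.
In particular rank(T) ≥ 2 > 1, so T is not rank-1.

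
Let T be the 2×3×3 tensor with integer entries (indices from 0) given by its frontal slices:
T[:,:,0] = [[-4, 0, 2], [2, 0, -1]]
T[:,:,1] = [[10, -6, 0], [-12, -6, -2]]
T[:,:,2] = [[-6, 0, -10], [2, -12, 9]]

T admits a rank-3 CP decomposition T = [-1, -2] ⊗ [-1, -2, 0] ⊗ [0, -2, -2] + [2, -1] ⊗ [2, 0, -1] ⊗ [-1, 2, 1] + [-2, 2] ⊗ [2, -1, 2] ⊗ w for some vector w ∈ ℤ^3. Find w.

Subtract the known terms from T to get the rank-1 residual R = [-2, 2] ⊗ [2, -1, 2] ⊗ w, so R[i,j,k] = a[i]·b[j]·w[k]. Pick indices with nonzero a[0]·b[0] = (-2)·(2) = -4. Only the fibre through (0,0,·) is needed: R[0,0,:] = T[0,0,:] − Σₗ aₗ[0]bₗ[0]cₗ = [-4, 10, -6] − (-1)·(-1)·[0, -2, -2] − (2)·(2)·[-1, 2, 1] = [0, 4, -8]. Then w[k] = R[0,0,k] / -4 for each k, giving w = [0, 4, -8] / -4 = [0, -1, 2].

w = [0, -1, 2]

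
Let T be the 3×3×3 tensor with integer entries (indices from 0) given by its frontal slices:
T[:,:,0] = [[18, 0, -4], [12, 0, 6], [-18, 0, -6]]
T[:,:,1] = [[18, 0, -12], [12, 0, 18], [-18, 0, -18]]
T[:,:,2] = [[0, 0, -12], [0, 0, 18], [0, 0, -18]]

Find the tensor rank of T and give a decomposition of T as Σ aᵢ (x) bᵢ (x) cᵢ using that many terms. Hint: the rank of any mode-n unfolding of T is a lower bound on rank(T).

rank(T) = 2

Lower bound: in the mode-3 unfolding of T (rows indexed by k, columns by (i,j)) the 2×2 minor on rows k ∈ {0, 1}, columns (i,j) ∈ {(0,0), (0,2)} is det [[18, -4], [18, -12]] = -144 ≠ 0, so that unfolding has rank ≥ 2 and hence rank(T) ≥ 2 (CP rank is at least every unfolding rank, though it can be larger).
Upper bound: with S_k = T[:,:,k], the two rank-1 terms a₁b₁ᵀ, a₂b₂ᵀ are the rank-1 members of the pencil x·S₀ + y·S₁.
The 2×2 minor of x·S₀ + y·S₁ on rows {0,1}, columns {0,2} is 156·x² + 624·xy + 468·y² = 156·(x + 3·y)(x + y), vanishing at (x:y) = (3:-1) and (1:-1).
M₁ = 3·S₀ − S₁ = [[36, 0, 0], [24, 0, 0], [-36, 0, 0]] = 12·[3, 2, -3][1, 0, 0]ᵀ and M₂ = S₀ − S₁ = [[0, 0, 8], [0, 0, -12], [0, 0, 12]] = 4·[2, -3, 3][0, 0, 1]ᵀ, so take a₁ = [3, 2, -3], b₁ = [1, 0, 0], a₂ = [2, -3, 3], b₂ = [0, 0, 1].
Each slice is an integer combination of E₁ = a₁b₁ᵀ and E₂ = a₂b₂ᵀ: S₀ = 6·E₁ − 2·E₂, S₁ = 6·E₁ − 6·E₂, S₂ = −6·E₂; reading off coefficients, c₁ = [6, 6, 0] and c₂ = [-2, -6, -6].
Hence T = [3, 2, -3] (x) [1, 0, 0] (x) [6, 6, 0] + [2, -3, 3] (x) [0, 0, 1] (x) [-2, -6, -6], so rank(T) ≤ 2.
These bounds meet, so rank(T) = 2.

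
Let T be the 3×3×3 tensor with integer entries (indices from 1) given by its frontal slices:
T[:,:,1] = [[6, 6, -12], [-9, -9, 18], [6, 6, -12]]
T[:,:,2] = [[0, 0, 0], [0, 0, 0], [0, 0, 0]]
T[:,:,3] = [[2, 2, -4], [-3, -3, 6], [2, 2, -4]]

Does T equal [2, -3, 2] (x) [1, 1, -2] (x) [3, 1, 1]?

Reconstruct entry (1,1,2) from the claimed factors: Σₗ aₗ[1]bₗ[1]cₗ[2] = (2)·(1)·(1) = 2, but T[1,1,2] = 0. The claim is false.

No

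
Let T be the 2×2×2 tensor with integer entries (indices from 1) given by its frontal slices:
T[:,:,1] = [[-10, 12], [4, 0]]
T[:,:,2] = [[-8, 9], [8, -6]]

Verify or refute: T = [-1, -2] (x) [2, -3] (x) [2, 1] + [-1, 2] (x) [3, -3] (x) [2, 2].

Yes

Reconstruct entrywise from the claimed factors. For example, T[2,1,2] = 8 and Σₗ aₗ[2]bₗ[1]cₗ[2] = (-2)·(2)·(1) + (2)·(3)·(2) = 8; checking all 8 entries, every one matches. The claim holds.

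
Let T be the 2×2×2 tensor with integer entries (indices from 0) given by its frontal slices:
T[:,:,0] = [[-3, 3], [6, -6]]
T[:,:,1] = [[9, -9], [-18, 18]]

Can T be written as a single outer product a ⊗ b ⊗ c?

Yes

If T = a ⊗ b ⊗ c then every fibre of T is a multiple of the corresponding factor, so read the factors off the fibres through the nonzero entry T[0,0,0] = -3.
The mode-1 fibre T[:,0,0] = [-3, 6] gives a = [1, -2] (primitive direction); the mode-2 fibre T[0,:,0] = [-3, 3] gives b = [1, -1]; then c[k] = T[0,0,k] / (a[0]·b[0]) = [-3, 9] / 1 = [-3, 9].
Expanding [1, -2] ⊗ [1, -1] ⊗ [-3, 9] reproduces all 8 entries of T, so T = [1, -2] ⊗ [1, -1] ⊗ [-3, 9] and rank(T) ≤ 1.
Equivalently every frontal slice T[:,:,k] is c[k] times the rank-1 matrix [1, -2] ⊗ [1, -1]. So T has rank 1 (it is nonzero).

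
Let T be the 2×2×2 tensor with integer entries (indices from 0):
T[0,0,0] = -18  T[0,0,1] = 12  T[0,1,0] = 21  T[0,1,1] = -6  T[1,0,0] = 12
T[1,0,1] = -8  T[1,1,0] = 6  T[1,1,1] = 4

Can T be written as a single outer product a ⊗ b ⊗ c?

No

The mode-3 unfolding of T (rows indexed by k, columns by (i,j) = (0,0), (0,1), (1,0), (1,1)) is [[-18, 21, 12, 6], [12, -6, -8, 4]].
There the 2×2 minor on rows k ∈ {0, 1}, columns (i,j) ∈ {(0,0), (0,1)} is det [[-18, 21], [12, -6]] = -144 ≠ 0, so this unfolding has rank ≥ 2; CP rank is at least every unfolding rank, so rank(T) ≥ 2.
In particular rank(T) ≥ 2 > 1, so T is not rank-1.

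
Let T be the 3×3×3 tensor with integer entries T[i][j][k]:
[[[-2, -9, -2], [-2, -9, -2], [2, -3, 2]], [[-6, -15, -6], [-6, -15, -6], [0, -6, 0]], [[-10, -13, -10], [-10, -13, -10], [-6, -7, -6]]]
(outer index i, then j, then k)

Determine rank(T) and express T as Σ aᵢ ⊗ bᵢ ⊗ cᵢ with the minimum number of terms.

rank(T) = 2

Lower bound: the mode-1 unfolding of T (rows indexed by i, columns by (j,k) = (0,0), (0,1), (0,2), (1,0), (1,1), (1,2), (2,0), (2,1), (2,2)) is [[-2, -9, -2, -2, -9, -2, 2, -3, 2], [-6, -15, -6, -6, -15, -6, 0, -6, 0], [-10, -13, -10, -10, -13, -10, -6, -7, -6]].
There the 2×2 minor on rows i ∈ {0, 1}, columns (j,k) ∈ {(0,0), (0,1)} is det [[-2, -9], [-6, -15]] = -24 ≠ 0, so this unfolding has rank ≥ 2; CP rank is at least every unfolding rank, so rank(T) ≥ 2. (Unfolding ranks only ever bound the CP rank from below — rank(T) can be strictly larger than all of them — so the matching upper bound has to come from an explicit 2-term decomposition.)
Upper bound — finding two terms. Write S_k = T[:,:,k] for the frontal slices: S₀ = [[-2, -2, 2], [-6, -6, 0], [-10, -10, -6]], S₁ = [[-9, -9, -3], [-15, -15, -6], [-13, -13, -7]], S₂ = [[-2, -2, 2], [-6, -6, 0], [-10, -10, -6]].
If T = a₁ ⊗ b₁ ⊗ c₁ + a₂ ⊗ b₂ ⊗ c₂ then each S_k = c₁[k]·a₁b₁ᵀ + c₂[k]·a₂b₂ᵀ. S₀ and S₁ are linearly independent, so a₁b₁ᵀ and a₂b₂ᵀ must span the same plane of matrices: they are the rank-1 matrices of the form x·S₀ + y·S₁.
The 2×2 minor of x·S₀ + y·S₁ on rows {0,1}, columns {0,2} is 12·x² + 24·xy + 9·y² = 3·(2·x + 3·y)(2·x + y), vanishing at (x:y) = (3:-2) and (1:-2).
M₁ = 3·S₀ − 2·S₁ = [[12, 12, 12], [12, 12, 12], [-4, -4, -4]] = 4·[3, 3, -1][1, 1, 1]ᵀ and M₂ = S₀ − 2·S₁ = [[16, 16, 8], [24, 24, 12], [16, 16, 8]] = 4·[2, 3, 2][2, 2, 1]ᵀ, so take a₁ = [3, 3, -1], b₁ = [1, 1, 1], a₂ = [2, 3, 2], b₂ = [2, 2, 1].
Each slice is an integer combination of E₁ = a₁b₁ᵀ and E₂ = a₂b₂ᵀ: S₀ = 2·E₁ − 2·E₂, S₁ = E₁ − 3·E₂, S₂ = 2·E₁ − 2·E₂; reading off coefficients, c₁ = [2, 1, 2] and c₂ = [-2, -3, -2].
Hence T = [3, 3, -1] ⊗ [1, 1, 1] ⊗ [2, 1, 2] + [2, 3, 2] ⊗ [2, 2, 1] ⊗ [-2, -3, -2], so rank(T) ≤ 2.
These bounds meet, so rank(T) = 2.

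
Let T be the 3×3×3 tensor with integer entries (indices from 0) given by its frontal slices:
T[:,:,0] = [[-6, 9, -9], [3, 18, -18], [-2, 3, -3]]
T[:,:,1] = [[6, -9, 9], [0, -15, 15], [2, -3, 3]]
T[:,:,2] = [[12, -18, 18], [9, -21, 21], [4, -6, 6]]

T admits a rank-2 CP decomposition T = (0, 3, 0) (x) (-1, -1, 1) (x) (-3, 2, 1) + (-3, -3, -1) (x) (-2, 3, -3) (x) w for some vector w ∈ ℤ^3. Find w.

Subtract the known terms from T to get the rank-1 residual R = (-3, -3, -1) (x) (-2, 3, -3) (x) w, so R[i,j,k] = a[i]·b[j]·w[k]. Pick indices with nonzero a[0]·b[0] = (-3)·(-2) = 6. Only the fibre through (0,0,·) is needed: R[0,0,:] = T[0,0,:] − Σₗ aₗ[0]bₗ[0]cₗ = [-6, 6, 12] − (0)·(-1)·(-3, 2, 1) = [-6, 6, 12]. Then w[k] = R[0,0,k] / 6 for each k, giving w = [-6, 6, 12] / 6 = (-1, 1, 2).

w = (-1, 1, 2)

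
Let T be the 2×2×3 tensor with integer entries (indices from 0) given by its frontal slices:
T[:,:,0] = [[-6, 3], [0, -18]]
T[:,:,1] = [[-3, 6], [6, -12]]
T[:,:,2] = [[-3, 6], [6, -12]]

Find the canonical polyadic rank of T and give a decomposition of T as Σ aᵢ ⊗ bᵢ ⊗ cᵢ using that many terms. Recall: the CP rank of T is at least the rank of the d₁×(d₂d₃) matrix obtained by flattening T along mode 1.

rank(T) = 2

Lower bound: the mode-2 unfolding of T (rows indexed by j, columns by (i,k) = (0,0), (0,1), (0,2), (1,0), (1,1), (1,2)) is [[-6, -3, -3, 0, 6, 6], [3, 6, 6, -18, -12, -12]].
There the 2×2 minor on rows j ∈ {0, 1}, columns (i,k) ∈ {(0,0), (0,1)} is det [[-6, -3], [3, 6]] = -27 ≠ 0, so this unfolding has rank ≥ 2; CP rank is at least every unfolding rank, so rank(T) ≥ 2. (Flattening ranks never certify an upper bound on CP rank; for that we must actually write T with 2 rank-1 terms.)
Upper bound — finding two terms. Write S_k = T[:,:,k] for the frontal slices: S₀ = [[-6, 3], [0, -18]], S₁ = [[-3, 6], [6, -12]], S₂ = [[-3, 6], [6, -12]].
If T = a₁ ⊗ b₁ ⊗ c₁ + a₂ ⊗ b₂ ⊗ c₂ then each S_k = c₁[k]·a₁b₁ᵀ + c₂[k]·a₂b₂ᵀ. S₀ and S₁ are linearly independent, so a₁b₁ᵀ and a₂b₂ᵀ must span the same plane of matrices: they are the rank-1 matrices of the form x·S₀ + y·S₁.
det(x·S₀ + y·S₁) is 108·x² + 108·xy = 108·(x + y)(x), vanishing at (x:y) = (1:-1) and (0:1).
M₁ = S₀ − S₁ = [[-3, -3], [-6, -6]] = (-3)·(1, 2)(1, 1)ᵀ and M₂ = S₁ = [[-3, 6], [6, -12]] = (-3)·(1, -2)(1, -2)ᵀ, so take a₁ = (1, 2), b₁ = (1, 1), a₂ = (1, -2), b₂ = (1, -2).
Each slice is an integer combination of E₁ = a₁b₁ᵀ and E₂ = a₂b₂ᵀ: S₀ = −3·E₁ − 3·E₂, S₁ = −3·E₂, S₂ = −3·E₂; reading off coefficients, c₁ = (-3, 0, 0) and c₂ = (-3, -3, -3).
Hence T = (1, 2) ⊗ (1, 1) ⊗ (-3, 0, 0) + (1, -2) ⊗ (1, -2) ⊗ (-3, -3, -3), so rank(T) ≤ 2.
These bounds meet, so rank(T) = 2.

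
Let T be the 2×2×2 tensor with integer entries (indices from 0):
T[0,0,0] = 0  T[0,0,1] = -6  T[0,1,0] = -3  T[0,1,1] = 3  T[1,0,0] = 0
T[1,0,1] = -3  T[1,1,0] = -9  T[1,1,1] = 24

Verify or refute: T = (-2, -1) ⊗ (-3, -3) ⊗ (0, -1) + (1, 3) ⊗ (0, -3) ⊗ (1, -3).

Reconstruct entrywise from the claimed factors. For example, T[0,1,1] = 3 and Σₗ aₗ[0]bₗ[1]cₗ[1] = (-2)·(-3)·(-1) + (1)·(-3)·(-3) = 3; checking all 8 entries, every one matches. The claim holds.

Yes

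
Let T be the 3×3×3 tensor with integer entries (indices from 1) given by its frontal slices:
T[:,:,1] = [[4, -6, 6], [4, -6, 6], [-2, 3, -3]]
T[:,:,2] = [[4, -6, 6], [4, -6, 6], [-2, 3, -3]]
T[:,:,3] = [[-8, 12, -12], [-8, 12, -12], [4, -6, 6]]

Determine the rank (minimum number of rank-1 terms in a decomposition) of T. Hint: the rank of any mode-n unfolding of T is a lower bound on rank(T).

1

Lower bound: T ≠ 0 (e.g. T[1,1,1] = 4), so rank(T) ≥ 1.
Upper bound: the mode-1 fibre T[:,1,1] = [4, 4, -2] gives a = (2, 2, -1) (primitive direction); the mode-2 fibre T[1,:,1] = [4, -6, 6] gives b = (2, -3, 3); then c[k] = T[1,1,k] / (a[1]·b[1]) = [4, 4, -8] / 4 = (1, 1, -2).
Expanding (2, 2, -1) ∘ (2, -3, 3) ∘ (1, 1, -2) reproduces all 27 entries of T, so T = (2, 2, -1) ∘ (2, -3, 3) ∘ (1, 1, -2) and rank(T) ≤ 1.
These bounds meet, so rank(T) = 1.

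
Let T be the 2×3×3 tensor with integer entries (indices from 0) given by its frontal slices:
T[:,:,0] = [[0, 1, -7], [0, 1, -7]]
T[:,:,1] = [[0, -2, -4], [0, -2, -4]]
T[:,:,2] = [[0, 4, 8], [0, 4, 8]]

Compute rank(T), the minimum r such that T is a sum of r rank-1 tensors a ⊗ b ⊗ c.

2

Lower bound: the mode-3 unfolding of T (rows indexed by k, columns by (i,j) = (0,0), (0,1), (0,2), (1,0), (1,1), (1,2)) is [[0, 1, -7, 0, 1, -7], [0, -2, -4, 0, -2, -4], [0, 4, 8, 0, 4, 8]].
There the 2×2 minor on rows k ∈ {0, 1}, columns (i,j) ∈ {(0,1), (0,2)} is det [[1, -7], [-2, -4]] = -18 ≠ 0, so this unfolding has rank ≥ 2; CP rank is at least every unfolding rank, so rank(T) ≥ 2. (Flattening ranks never certify an upper bound on CP rank; for that we must actually write T with 2 rank-1 terms.)
Upper bound — finding two terms. Every mode-1 slice of T is a multiple of one matrix: T[i,:,:] = a[i]·M with a = [1, 1] and M = [[0, 0, 0], [1, -2, 4], [-7, -4, 8]] (rows indexed by j, columns by k). So it suffices to write M as a sum of two rank-1 matrices.
Row 0 of M is zero, so splitting by the other two rows, M = [0, 1, 0][1, -2, 4]ᵀ + [0, 0, 1][-7, -4, 8]ᵀ.
Hence T = [1, 1] ⊗ [0, 1, 0] ⊗ [1, -2, 4] + [1, 1] ⊗ [0, 0, 1] ⊗ [-7, -4, 8], so rank(T) ≤ 2.
These bounds meet, so rank(T) = 2.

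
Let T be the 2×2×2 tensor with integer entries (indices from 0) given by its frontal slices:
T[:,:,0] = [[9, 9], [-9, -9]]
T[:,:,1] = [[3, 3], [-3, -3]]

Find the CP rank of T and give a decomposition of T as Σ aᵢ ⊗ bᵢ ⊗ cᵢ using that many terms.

rank(T) = 1

Lower bound: T ≠ 0 (e.g. T[0,0,0] = 9), so rank(T) ≥ 1.
Upper bound: the mode-1 fibre T[:,0,0] = [9, -9] gives a = [1, -1] (primitive direction); the mode-2 fibre T[0,:,0] = [9, 9] gives b = [1, 1]; then c[k] = T[0,0,k] / (a[0]·b[0]) = [9, 3] / 1 = [9, 3].
Expanding [1, -1] ⊗ [1, 1] ⊗ [9, 3] reproduces all 8 entries of T, so T = [1, -1] ⊗ [1, 1] ⊗ [9, 3] and rank(T) ≤ 1.
These bounds meet, so rank(T) = 1.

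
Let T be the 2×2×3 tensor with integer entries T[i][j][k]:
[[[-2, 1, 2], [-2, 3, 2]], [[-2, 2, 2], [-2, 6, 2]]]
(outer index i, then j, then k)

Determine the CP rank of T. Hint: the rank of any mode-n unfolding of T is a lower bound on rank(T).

2

Lower bound: the mode-3 unfolding of T (rows indexed by k, columns by (i,j) = (0,0), (0,1), (1,0), (1,1)) is [[-2, -2, -2, -2], [1, 3, 2, 6], [2, 2, 2, 2]].
There the 2×2 minor on rows k ∈ {0, 1}, columns (i,j) ∈ {(0,0), (0,1)} is det [[-2, -2], [1, 3]] = -4 ≠ 0, so this unfolding has rank ≥ 2; CP rank is at least every unfolding rank, so rank(T) ≥ 2. (Flattening ranks never certify an upper bound on CP rank; for that we must actually write T with 2 rank-1 terms.)
Upper bound — finding two terms. Write S_k = T[:,:,k] for the frontal slices: S₀ = [[-2, -2], [-2, -2]], S₁ = [[1, 3], [2, 6]], S₂ = [[2, 2], [2, 2]].
If T = a₁ ⊗ b₁ ⊗ c₁ + a₂ ⊗ b₂ ⊗ c₂ then each S_k = c₁[k]·a₁b₁ᵀ + c₂[k]·a₂b₂ᵀ. S₀ and S₁ are linearly independent, so a₁b₁ᵀ and a₂b₂ᵀ must span the same plane of matrices: they are the rank-1 matrices of the form x·S₀ + y·S₁.
det(x·S₀ + y·S₁) is −4·xy = (-4)·(y)(x), vanishing at (x:y) = (1:0) and (0:1).
M₁ = S₀ = [[-2, -2], [-2, -2]] = (-2)·(1, 1)(1, 1)ᵀ and M₂ = S₁ = [[1, 3], [2, 6]] = (1, 2)(1, 3)ᵀ, so take a₁ = (1, 1), b₁ = (1, 1), a₂ = (1, 2), b₂ = (1, 3).
Each slice is an integer combination of E₁ = a₁b₁ᵀ and E₂ = a₂b₂ᵀ: S₀ = −2·E₁, S₁ = E₂, S₂ = 2·E₁; reading off coefficients, c₁ = (-2, 0, 2) and c₂ = (0, 1, 0).
Hence T = (1, 1) ⊗ (1, 1) ⊗ (-2, 0, 2) + (1, 2) ⊗ (1, 3) ⊗ (0, 1, 0), so rank(T) ≤ 2.
These bounds meet, so rank(T) = 2.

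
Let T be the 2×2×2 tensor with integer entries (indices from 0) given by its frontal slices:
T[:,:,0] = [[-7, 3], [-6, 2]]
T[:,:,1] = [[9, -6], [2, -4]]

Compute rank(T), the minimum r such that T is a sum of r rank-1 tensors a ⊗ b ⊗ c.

2

Lower bound: in the mode-2 unfolding of T (rows indexed by j, columns by (i,k)) the 2×2 minor on rows j ∈ {0, 1}, columns (i,k) ∈ {(0,0), (0,1)} is det [[-7, 9], [3, -6]] = 15 ≠ 0, so that unfolding has rank ≥ 2 and hence rank(T) ≥ 2 (CP rank is at least every unfolding rank, though it can be larger).
Upper bound: with S_k = T[:,:,k], the two rank-1 terms a₁b₁ᵀ, a₂b₂ᵀ are the rank-1 members of the pencil x·S₀ + y·S₁.
det(x·S₀ + y·S₁) is 4·x² + 4·xy − 24·y² = 4·(x + 3·y)(x − 2·y), vanishing at (x:y) = (3:-1) and (2:1).
M₁ = 3·S₀ − S₁ = [[-30, 15], [-20, 10]] = (-5)·[3, 2][2, -1]ᵀ and M₂ = 2·S₀ + S₁ = [[-5, 0], [-10, 0]] = (-5)·[1, 2][1, 0]ᵀ, so take a₁ = [3, 2], b₁ = [2, -1], a₂ = [1, 2], b₂ = [1, 0].
Each slice is an integer combination of E₁ = a₁b₁ᵀ and E₂ = a₂b₂ᵀ: S₀ = −E₁ − E₂, S₁ = 2·E₁ − 3·E₂; reading off coefficients, c₁ = [-1, 2] and c₂ = [-1, -3].
Hence T = [3, 2] ⊗ [2, -1] ⊗ [-1, 2] + [1, 2] ⊗ [1, 0] ⊗ [-1, -3], so rank(T) ≤ 2.
These bounds meet, so rank(T) = 2.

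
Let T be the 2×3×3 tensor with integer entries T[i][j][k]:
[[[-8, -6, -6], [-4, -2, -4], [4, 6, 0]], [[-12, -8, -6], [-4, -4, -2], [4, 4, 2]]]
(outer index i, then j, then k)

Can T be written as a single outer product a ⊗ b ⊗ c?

No

The mode-2 unfolding of T (rows indexed by j, columns by (i,k) = (0,0), (0,1), (0,2), (1,0), (1,1), (1,2)) is [[-8, -6, -6, -12, -8, -6], [-4, -2, -4, -4, -4, -2], [4, 6, 0, 4, 4, 2]].
There the 3×3 minor on rows j ∈ {0, 1, 2}, columns (i,k) ∈ {(0,0), (0,1), (1,0)} is det [[-8, -6, -12], [-4, -2, -4], [4, 6, 4]] = 64 ≠ 0, so this unfolding has rank ≥ 3; CP rank is at least every unfolding rank, so rank(T) ≥ 3.
In particular rank(T) ≥ 3 > 1, so T is not rank-1.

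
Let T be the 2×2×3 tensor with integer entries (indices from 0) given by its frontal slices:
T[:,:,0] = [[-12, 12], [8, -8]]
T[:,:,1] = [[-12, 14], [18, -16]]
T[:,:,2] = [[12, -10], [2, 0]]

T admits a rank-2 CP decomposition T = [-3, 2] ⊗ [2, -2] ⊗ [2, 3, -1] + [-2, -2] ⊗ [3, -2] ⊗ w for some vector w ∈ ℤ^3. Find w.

Subtract the known terms from T to get the rank-1 residual R = [-2, -2] ⊗ [3, -2] ⊗ w, so R[i,j,k] = a[i]·b[j]·w[k]. Pick indices with nonzero a[0]·b[0] = (-2)·(3) = -6. Only the fibre through (0,0,·) is needed: R[0,0,:] = T[0,0,:] − Σₗ aₗ[0]bₗ[0]cₗ = [-12, -12, 12] − (-3)·(2)·[2, 3, -1] = [0, 6, 6]. Then w[k] = R[0,0,k] / -6 for each k, giving w = [0, 6, 6] / -6 = [0, -1, -1].

w = [0, -1, -1]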